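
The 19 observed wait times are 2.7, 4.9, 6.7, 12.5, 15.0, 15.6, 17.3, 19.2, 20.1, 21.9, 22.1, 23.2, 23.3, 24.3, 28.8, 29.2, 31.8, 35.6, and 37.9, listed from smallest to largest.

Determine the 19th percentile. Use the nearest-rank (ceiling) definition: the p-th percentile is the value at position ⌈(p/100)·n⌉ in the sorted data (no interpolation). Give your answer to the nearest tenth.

n = 19.
Position = ⌈19/100 · 19⌉ = ⌈3.61⌉ = 4.
The value at rank 4 is 12.5.

12.5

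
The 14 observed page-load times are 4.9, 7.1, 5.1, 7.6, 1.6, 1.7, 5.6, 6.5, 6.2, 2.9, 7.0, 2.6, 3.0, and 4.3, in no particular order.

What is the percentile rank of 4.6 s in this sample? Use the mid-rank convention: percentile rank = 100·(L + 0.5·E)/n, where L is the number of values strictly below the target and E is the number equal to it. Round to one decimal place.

42.9

Sorted: 1.6, 1.7, 2.6, 2.9, 3.0, 4.3, 4.9, 5.1, 5.6, 6.2, 6.5, 7.0, 7.1, 7.6.
Count below 4.6: L = 6; count equal: E = 0; n = 14.
Percentile rank = 100·(6 + 0.5·0)/14 = 100·6/14 = 42.86.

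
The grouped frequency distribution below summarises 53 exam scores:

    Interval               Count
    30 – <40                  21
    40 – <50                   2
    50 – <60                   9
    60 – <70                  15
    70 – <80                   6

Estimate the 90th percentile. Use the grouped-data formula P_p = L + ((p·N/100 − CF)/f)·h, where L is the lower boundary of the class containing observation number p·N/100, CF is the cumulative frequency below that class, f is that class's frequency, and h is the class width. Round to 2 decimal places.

N = 53; target position k = 90/100 · 53 = 47.7.
Cumulative frequencies: 21, 23, 32, 47, 53.
Observation 47.7 falls in the class 70 – <80.
L = 70, CF = 47, f = 6, h = 10.
P90 = 70 + ((47.7 − 47)/6)·10 = 70 + 1.16667 = 71.1667.

71.17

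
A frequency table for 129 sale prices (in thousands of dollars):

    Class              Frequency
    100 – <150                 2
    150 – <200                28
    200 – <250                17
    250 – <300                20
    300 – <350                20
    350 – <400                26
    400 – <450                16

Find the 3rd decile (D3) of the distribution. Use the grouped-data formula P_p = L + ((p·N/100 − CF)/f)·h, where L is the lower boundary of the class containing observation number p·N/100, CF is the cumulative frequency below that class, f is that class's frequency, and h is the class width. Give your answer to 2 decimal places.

N = 129; target position k = 30/100 · 129 = 38.7.
Cumulative frequencies: 2, 30, 47, 67, 87, 113, 129.
Observation 38.7 falls in the class 200 – <250.
L = 200, CF = 30, f = 17, h = 50.
P30 = 200 + ((38.7 − 30)/17)·50 = 200 + 25.5882 = 225.588.

225.59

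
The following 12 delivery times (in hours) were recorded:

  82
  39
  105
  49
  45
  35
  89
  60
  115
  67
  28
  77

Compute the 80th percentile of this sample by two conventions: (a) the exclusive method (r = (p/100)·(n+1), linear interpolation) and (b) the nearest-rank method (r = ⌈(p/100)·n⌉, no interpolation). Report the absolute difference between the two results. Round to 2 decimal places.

6.40

Sorted: 28, 35, 39, 45, 49, 60, 67, 77, 82, 89, 105, 115.
n = 12.
(a) r = 10.4; between ranks 10 (89) and 11 (105): 95.4.
(b) the nearest-rank method: rank 10 → 89.
|95.4 − 89| = 6.4.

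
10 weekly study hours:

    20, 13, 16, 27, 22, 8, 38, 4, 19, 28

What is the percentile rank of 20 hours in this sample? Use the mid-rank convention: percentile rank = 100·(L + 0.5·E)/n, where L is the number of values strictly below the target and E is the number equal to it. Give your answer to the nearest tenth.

Sorted: 4, 8, 13, 16, 19, 20, 22, 27, 28, 38.
Count below 20: L = 5; count equal: E = 1; n = 10.
Percentile rank = 100·(5 + 0.5·1)/10 = 100·5.5/10 = 55.

55.0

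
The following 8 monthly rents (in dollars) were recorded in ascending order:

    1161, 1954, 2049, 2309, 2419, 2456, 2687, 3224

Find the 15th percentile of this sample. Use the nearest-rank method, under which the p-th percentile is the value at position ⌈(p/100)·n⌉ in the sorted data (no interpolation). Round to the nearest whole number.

n = 8.
Position = ⌈15/100 · 8⌉ = ⌈1.2⌉ = 2.
The value at rank 2 is 1954.

1954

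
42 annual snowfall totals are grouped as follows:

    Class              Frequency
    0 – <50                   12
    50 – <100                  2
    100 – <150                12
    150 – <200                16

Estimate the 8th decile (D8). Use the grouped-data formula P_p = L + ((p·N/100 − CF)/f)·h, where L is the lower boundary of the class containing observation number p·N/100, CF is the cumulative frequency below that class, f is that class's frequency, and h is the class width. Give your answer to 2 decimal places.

N = 42; target position k = 80/100 · 42 = 33.6.
Cumulative frequencies: 12, 14, 26, 42.
Observation 33.6 falls in the class 150 – <200.
L = 150, CF = 26, f = 16, h = 50.
P80 = 150 + ((33.6 − 26)/16)·50 = 150 + 23.75 = 173.75.

173.75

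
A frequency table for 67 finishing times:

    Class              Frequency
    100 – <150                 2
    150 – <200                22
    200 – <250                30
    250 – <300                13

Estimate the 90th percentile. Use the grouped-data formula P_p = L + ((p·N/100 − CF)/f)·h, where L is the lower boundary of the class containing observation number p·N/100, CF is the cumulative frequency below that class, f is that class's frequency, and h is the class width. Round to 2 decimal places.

274.23

N = 67; target position k = 90/100 · 67 = 60.3.
Cumulative frequencies: 2, 24, 54, 67.
Observation 60.3 falls in the class 250 – <300.
L = 250, CF = 54, f = 13, h = 50.
P90 = 250 + ((60.3 − 54)/13)·50 = 250 + 24.2308 = 274.231.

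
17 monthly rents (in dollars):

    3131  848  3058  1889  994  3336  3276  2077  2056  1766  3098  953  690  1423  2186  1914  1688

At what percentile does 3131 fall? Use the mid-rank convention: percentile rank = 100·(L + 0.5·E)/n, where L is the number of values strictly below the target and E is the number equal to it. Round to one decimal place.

85.3

Sorted: 690, 848, 953, 994, 1423, 1688, 1766, 1889, 1914, 2056, 2077, 2186, 3058, 3098, 3131, 3276, 3336.
Count below 3131: L = 14; count equal: E = 1; n = 17.
Percentile rank = 100·(14 + 0.5·1)/17 = 100·14.5/17 = 85.29.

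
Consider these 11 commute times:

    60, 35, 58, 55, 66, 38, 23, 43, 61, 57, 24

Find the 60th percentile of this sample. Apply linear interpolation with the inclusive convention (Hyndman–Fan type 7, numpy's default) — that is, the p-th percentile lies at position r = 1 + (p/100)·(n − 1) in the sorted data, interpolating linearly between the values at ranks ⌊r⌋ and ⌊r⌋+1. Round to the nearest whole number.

Sorted: 23, 24, 35, 38, 43, 55, 57, 58, 60, 61, 66.
n = 11.
r = 1 + (60/100)·(11 − 1) = 1 + 6 = 7.
r is an integer, so P60 is the value at rank 7: 57.

57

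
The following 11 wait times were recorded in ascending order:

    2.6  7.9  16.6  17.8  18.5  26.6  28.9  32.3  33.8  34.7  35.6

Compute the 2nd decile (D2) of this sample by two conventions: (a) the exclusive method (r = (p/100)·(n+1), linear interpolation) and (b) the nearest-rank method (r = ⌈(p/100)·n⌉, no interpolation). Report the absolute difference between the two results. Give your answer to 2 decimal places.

n = 11.
(a) r = 2.4; between ranks 2 (7.9) and 3 (16.6): 11.38.
(b) the nearest-rank method: rank 3 → 16.6.
|11.38 − 16.6| = 5.22.

5.22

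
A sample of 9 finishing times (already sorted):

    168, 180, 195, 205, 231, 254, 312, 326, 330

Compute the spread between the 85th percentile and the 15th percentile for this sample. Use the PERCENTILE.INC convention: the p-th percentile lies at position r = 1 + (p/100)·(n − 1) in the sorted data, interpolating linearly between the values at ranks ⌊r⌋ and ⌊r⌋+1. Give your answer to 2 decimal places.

140.20

n = 9.
P15: r = 2.2; ranks 2–3 are 180, 195; interpolating gives 183.
P85: r = 7.8; ranks 7–8 are 312, 326; interpolating gives 323.2.
Difference: 323.2 − 183 = 140.2.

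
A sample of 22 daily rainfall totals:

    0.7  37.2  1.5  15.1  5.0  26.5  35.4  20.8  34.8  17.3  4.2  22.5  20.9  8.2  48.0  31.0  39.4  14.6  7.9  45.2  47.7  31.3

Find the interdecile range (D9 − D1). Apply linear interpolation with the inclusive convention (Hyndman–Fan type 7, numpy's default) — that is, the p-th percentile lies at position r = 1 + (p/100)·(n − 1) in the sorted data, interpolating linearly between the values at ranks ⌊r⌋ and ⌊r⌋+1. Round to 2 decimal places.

Sorted: 0.7, 1.5, 4.2, 5.0, 7.9, 8.2, 14.6, 15.1, 17.3, 20.8, 20.9, 22.5, 26.5, 31.0, 31.3, 34.8, 35.4, 37.2, 39.4, 45.2, 47.7, 48.0.
n = 22.
P10: r = 3.1; ranks 3–4 are 4.2, 5.0; interpolating gives 4.28.
P90: r = 19.9; ranks 19–20 are 39.4, 45.2; interpolating gives 44.62.
Difference: 44.62 − 4.28 = 40.34.

40.34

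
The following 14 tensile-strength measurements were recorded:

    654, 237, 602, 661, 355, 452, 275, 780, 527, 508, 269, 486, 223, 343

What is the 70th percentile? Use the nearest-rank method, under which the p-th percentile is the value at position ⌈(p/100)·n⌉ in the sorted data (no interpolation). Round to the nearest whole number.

Sorted: 223, 237, 269, 275, 343, 355, 452, 486, 508, 527, 602, 654, 661, 780.
n = 14.
Position = ⌈70/100 · 14⌉ = ⌈9.8⌉ = 10.
The value at rank 10 is 527.

527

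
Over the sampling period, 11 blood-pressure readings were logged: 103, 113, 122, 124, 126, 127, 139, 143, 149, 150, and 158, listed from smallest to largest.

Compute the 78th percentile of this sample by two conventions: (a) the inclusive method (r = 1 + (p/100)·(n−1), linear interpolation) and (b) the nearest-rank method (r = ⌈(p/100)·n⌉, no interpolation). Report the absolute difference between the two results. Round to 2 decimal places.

1.20

n = 11.
(a) r = 8.8; between ranks 8 (143) and 9 (149): 147.8.
(b) the nearest-rank method: rank 9 → 149.
|147.8 − 149| = 1.2.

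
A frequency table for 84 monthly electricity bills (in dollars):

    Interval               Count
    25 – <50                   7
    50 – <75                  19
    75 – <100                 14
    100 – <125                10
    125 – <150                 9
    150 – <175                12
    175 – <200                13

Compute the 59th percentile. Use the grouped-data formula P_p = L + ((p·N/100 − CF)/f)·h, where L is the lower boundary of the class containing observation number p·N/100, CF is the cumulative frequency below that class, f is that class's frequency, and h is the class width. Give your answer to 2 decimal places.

123.90

N = 84; target position k = 59/100 · 84 = 49.56.
Cumulative frequencies: 7, 26, 40, 50, 59, 71, 84.
Observation 49.56 falls in the class 100 – <125.
L = 100, CF = 40, f = 10, h = 25.
P59 = 100 + ((49.56 − 40)/10)·25 = 100 + 23.9 = 123.9.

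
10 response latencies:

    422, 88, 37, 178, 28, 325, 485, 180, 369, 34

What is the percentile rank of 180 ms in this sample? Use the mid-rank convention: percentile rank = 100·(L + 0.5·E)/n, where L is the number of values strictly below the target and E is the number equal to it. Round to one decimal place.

Sorted: 28, 34, 37, 88, 178, 180, 325, 369, 422, 485.
Count below 180: L = 5; count equal: E = 1; n = 10.
Percentile rank = 100·(5 + 0.5·1)/10 = 100·5.5/10 = 55.

55.0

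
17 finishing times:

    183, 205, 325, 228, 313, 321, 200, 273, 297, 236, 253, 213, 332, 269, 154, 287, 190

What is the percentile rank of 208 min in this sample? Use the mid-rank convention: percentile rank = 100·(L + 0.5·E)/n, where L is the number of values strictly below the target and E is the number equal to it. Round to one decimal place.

Sorted: 154, 183, 190, 200, 205, 213, 228, 236, 253, 269, 273, 287, 297, 313, 321, 325, 332.
Count below 208: L = 5; count equal: E = 0; n = 17.
Percentile rank = 100·(5 + 0.5·0)/17 = 100·5/17 = 29.41.

29.4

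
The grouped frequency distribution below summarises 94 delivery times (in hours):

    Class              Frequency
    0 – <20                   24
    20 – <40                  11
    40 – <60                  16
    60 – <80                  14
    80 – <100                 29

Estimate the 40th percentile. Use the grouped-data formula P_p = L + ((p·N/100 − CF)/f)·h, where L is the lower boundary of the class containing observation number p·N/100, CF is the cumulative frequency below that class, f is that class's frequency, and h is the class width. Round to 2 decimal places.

N = 94; target position k = 40/100 · 94 = 37.6.
Cumulative frequencies: 24, 35, 51, 65, 94.
Observation 37.6 falls in the class 40 – <60.
L = 40, CF = 35, f = 16, h = 20.
P40 = 40 + ((37.6 − 35)/16)·20 = 40 + 3.25 = 43.25.

43.25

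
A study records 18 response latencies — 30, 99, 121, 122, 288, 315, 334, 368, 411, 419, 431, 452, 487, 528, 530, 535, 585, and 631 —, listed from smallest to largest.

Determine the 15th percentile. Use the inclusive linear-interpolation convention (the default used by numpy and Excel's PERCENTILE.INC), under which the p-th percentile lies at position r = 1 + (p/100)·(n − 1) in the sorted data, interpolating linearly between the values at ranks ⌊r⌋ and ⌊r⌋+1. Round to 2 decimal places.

n = 18.
r = 1 + (15/100)·(18 − 1) = 1 + 2.55 = 3.55.
Rank 3 is 121 and rank 4 is 122.
Interpolate: 121 + 0.55·(122 − 121) = 121 + 0.55·1 = 121.55.

121.55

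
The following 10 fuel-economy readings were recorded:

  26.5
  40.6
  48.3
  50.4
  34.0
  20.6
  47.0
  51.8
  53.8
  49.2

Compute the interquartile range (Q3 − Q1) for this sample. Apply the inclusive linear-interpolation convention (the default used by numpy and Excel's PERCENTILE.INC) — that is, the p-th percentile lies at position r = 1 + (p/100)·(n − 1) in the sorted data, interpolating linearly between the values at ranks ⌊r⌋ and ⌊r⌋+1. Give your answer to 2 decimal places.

14.45

Sorted: 20.6, 26.5, 34.0, 40.6, 47.0, 48.3, 49.2, 50.4, 51.8, 53.8.
n = 10.
P25: r = 3.25; ranks 3–4 are 34.0, 40.6; interpolating gives 35.65.
P75: r = 7.75; ranks 7–8 are 49.2, 50.4; interpolating gives 50.1.
Difference: 50.1 − 35.65 = 14.45.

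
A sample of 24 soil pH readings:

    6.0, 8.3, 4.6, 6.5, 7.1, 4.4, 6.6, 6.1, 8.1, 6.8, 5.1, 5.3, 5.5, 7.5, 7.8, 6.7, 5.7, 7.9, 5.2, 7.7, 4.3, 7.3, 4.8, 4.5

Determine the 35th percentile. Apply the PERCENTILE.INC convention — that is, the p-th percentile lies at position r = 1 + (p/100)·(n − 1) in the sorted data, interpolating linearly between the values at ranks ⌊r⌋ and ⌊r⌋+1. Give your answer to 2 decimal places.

Sorted: 4.3, 4.4, 4.5, 4.6, 4.8, 5.1, 5.2, 5.3, 5.5, 5.7, 6.0, 6.1, 6.5, 6.6, 6.7, 6.8, 7.1, 7.3, 7.5, 7.7, 7.8, 7.9, 8.1, 8.3.
n = 24.
r = 1 + (35/100)·(24 − 1) = 1 + 8.05 = 9.05.
Rank 9 is 5.5 and rank 10 is 5.7.
Interpolate: 5.5 + 0.05·(5.7 − 5.5) = 5.5 + 0.05·0.2 = 5.51.

5.51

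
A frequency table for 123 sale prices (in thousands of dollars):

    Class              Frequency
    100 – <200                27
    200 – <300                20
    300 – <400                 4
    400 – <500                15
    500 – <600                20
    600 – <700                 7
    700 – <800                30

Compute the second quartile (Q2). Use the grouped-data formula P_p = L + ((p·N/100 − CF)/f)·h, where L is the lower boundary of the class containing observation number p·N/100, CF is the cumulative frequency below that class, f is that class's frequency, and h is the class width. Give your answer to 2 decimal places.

470.00

N = 123; target position k = 50/100 · 123 = 61.5.
Cumulative frequencies: 27, 47, 51, 66, 86, 93, 123.
Observation 61.5 falls in the class 400 – <500.
L = 400, CF = 51, f = 15, h = 100.
P50 = 400 + ((61.5 − 51)/15)·100 = 400 + 70 = 470.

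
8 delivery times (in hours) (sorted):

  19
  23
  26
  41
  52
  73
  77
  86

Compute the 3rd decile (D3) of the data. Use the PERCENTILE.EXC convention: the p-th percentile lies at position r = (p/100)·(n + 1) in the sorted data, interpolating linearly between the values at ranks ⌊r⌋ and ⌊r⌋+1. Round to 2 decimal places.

n = 8.
r = (30/100)·(8 + 1) = 2.7.
Rank 2 is 23 and rank 3 is 26.
Interpolate: 23 + 0.7·(26 − 23) = 23 + 0.7·3 = 25.1.

25.10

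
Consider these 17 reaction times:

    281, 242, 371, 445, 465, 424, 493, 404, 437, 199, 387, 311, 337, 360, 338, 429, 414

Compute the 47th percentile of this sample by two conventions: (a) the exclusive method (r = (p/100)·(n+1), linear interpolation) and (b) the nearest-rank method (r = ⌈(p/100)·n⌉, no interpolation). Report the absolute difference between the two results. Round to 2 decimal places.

Sorted: 199, 242, 281, 311, 337, 338, 360, 371, 387, 404, 414, 424, 429, 437, 445, 465, 493.
n = 17.
(a) r = 8.46; between ranks 8 (371) and 9 (387): 378.36.
(b) the nearest-rank method: rank 8 → 371.
|378.36 − 371| = 7.36.

7.36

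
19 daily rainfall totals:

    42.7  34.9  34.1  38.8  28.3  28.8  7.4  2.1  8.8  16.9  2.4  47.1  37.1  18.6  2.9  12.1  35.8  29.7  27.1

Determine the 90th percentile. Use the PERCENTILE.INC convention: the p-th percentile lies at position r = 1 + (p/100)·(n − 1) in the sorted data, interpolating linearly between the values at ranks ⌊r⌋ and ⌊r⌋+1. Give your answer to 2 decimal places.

39.58

Sorted: 2.1, 2.4, 2.9, 7.4, 8.8, 12.1, 16.9, 18.6, 27.1, 28.3, 28.8, 29.7, 34.1, 34.9, 35.8, 37.1, 38.8, 42.7, 47.1.
n = 19.
r = 1 + (90/100)·(19 − 1) = 1 + 16.2 = 17.2.
Rank 17 is 38.8 and rank 18 is 42.7.
Interpolate: 38.8 + 0.2·(42.7 − 38.8) = 38.8 + 0.2·3.9 = 39.58.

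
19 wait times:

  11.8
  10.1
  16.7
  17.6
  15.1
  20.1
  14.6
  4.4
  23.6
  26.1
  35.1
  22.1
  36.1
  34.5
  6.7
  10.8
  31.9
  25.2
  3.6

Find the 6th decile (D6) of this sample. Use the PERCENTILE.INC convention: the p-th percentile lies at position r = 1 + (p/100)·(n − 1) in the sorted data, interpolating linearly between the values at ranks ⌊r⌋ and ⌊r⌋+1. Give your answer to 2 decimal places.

Sorted: 3.6, 4.4, 6.7, 10.1, 10.8, 11.8, 14.6, 15.1, 16.7, 17.6, 20.1, 22.1, 23.6, 25.2, 26.1, 31.9, 34.5, 35.1, 36.1.
n = 19.
r = 1 + (60/100)·(19 − 1) = 1 + 10.8 = 11.8.
Rank 11 is 20.1 and rank 12 is 22.1.
Interpolate: 20.1 + 0.8·(22.1 − 20.1) = 20.1 + 0.8·2 = 21.7.

21.70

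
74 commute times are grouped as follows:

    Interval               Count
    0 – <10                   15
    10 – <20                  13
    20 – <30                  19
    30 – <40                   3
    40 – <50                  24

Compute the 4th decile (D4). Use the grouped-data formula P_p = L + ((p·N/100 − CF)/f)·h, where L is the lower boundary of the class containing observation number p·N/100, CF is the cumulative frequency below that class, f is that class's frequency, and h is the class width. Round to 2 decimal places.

N = 74; target position k = 40/100 · 74 = 29.6.
Cumulative frequencies: 15, 28, 47, 50, 74.
Observation 29.6 falls in the class 20 – <30.
L = 20, CF = 28, f = 19, h = 10.
P40 = 20 + ((29.6 − 28)/19)·10 = 20 + 0.842105 = 20.8421.

20.84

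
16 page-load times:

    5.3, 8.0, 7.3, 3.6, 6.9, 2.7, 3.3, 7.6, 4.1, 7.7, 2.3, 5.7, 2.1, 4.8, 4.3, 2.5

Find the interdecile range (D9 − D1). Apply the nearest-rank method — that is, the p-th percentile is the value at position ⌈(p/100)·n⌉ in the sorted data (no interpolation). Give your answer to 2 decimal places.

5.40

Sorted: 2.1, 2.3, 2.5, 2.7, 3.3, 3.6, 4.1, 4.3, 4.8, 5.3, 5.7, 6.9, 7.3, 7.6, 7.7, 8.0.
n = 16.
P10: rank ⌈10/100·16⌉ = 2 → 2.3.
P90: rank ⌈90/100·16⌉ = 15 → 7.7.
Difference: 7.7 − 2.3 = 5.4.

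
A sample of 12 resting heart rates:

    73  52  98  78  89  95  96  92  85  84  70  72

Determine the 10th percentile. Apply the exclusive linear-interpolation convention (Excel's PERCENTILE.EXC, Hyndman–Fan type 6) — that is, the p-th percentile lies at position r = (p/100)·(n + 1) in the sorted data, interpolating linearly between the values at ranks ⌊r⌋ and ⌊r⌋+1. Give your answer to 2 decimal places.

Sorted: 52, 70, 72, 73, 78, 84, 85, 89, 92, 95, 96, 98.
n = 12.
r = (10/100)·(12 + 1) = 1.3.
Rank 1 is 52 and rank 2 is 70.
Interpolate: 52 + 0.3·(70 − 52) = 52 + 0.3·18 = 57.4.

57.40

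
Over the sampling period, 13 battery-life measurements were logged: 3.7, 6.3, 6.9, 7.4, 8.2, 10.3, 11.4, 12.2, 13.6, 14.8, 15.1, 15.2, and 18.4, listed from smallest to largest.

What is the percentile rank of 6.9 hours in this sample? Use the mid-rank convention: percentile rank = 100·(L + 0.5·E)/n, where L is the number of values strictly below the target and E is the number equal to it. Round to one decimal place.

Count below 6.9: L = 2; count equal: E = 1; n = 13.
Percentile rank = 100·(2 + 0.5·1)/13 = 100·2.5/13 = 19.23.

19.2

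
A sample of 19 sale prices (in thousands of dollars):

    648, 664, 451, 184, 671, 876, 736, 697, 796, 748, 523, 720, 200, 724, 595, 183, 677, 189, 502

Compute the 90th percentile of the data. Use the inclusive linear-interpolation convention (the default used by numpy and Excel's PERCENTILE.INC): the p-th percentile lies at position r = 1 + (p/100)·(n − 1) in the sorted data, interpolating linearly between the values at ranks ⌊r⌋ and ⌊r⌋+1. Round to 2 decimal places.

Sorted: 183, 184, 189, 200, 451, 502, 523, 595, 648, 664, 671, 677, 697, 720, 724, 736, 748, 796, 876.
n = 19.
r = 1 + (90/100)·(19 − 1) = 1 + 16.2 = 17.2.
Rank 17 is 748 and rank 18 is 796.
Interpolate: 748 + 0.2·(796 − 748) = 748 + 0.2·48 = 757.6.

757.60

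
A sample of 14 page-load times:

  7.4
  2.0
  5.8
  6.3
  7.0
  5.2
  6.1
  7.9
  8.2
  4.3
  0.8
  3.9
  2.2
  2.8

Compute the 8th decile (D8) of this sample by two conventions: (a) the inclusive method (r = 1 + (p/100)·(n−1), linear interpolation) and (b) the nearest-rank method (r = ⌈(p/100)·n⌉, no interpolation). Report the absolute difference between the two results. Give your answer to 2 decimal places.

Sorted: 0.8, 2.0, 2.2, 2.8, 3.9, 4.3, 5.2, 5.8, 6.1, 6.3, 7.0, 7.4, 7.9, 8.2.
n = 14.
(a) r = 11.4; between ranks 11 (7.0) and 12 (7.4): 7.16.
(b) the nearest-rank method: rank 12 → 7.4.
|7.16 − 7.4| = 0.24.

0.24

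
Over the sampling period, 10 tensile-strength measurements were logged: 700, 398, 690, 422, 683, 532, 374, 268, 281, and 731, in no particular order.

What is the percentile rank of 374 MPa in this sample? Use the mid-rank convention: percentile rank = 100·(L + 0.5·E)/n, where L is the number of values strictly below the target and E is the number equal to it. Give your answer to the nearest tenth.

Sorted: 268, 281, 374, 398, 422, 532, 683, 690, 700, 731.
Count below 374: L = 2; count equal: E = 1; n = 10.
Percentile rank = 100·(2 + 0.5·1)/10 = 100·2.5/10 = 25.

25.0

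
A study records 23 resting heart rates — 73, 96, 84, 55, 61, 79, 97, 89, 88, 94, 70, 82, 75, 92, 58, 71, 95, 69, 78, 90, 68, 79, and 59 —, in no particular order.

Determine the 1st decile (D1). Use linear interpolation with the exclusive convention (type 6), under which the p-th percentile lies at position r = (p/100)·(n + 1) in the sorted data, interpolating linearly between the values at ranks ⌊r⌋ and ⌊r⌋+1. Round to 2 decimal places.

58.40

Sorted: 55, 58, 59, 61, 68, 69, 70, 71, 73, 75, 78, 79, 79, 82, 84, 88, 89, 90, 92, 94, 95, 96, 97.
n = 23.
r = (10/100)·(23 + 1) = 2.4.
Rank 2 is 58 and rank 3 is 59.
Interpolate: 58 + 0.4·(59 − 58) = 58 + 0.4·1 = 58.4.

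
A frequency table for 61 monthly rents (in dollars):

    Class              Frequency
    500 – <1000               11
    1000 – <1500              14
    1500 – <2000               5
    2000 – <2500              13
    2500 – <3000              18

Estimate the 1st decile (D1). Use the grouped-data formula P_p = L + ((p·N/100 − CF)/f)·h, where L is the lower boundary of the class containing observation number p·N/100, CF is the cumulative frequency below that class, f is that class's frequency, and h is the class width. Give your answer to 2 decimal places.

N = 61; target position k = 10/100 · 61 = 6.1.
Cumulative frequencies: 11, 25, 30, 43, 61.
Observation 6.1 falls in the class 500 – <1000.
L = 500, CF = 0, f = 11, h = 500.
P10 = 500 + ((6.1 − 0)/11)·500 = 500 + 277.273 = 777.273.

777.27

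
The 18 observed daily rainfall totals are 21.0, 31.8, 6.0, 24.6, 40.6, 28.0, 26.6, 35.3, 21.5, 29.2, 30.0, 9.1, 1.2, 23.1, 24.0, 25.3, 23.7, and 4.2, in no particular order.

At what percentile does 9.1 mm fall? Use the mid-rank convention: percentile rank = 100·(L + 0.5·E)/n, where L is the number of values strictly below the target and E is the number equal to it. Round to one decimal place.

Sorted: 1.2, 4.2, 6.0, 9.1, 21.0, 21.5, 23.1, 23.7, 24.0, 24.6, 25.3, 26.6, 28.0, 29.2, 30.0, 31.8, 35.3, 40.6.
Count below 9.1: L = 3; count equal: E = 1; n = 18.
Percentile rank = 100·(3 + 0.5·1)/18 = 100·3.5/18 = 19.44.

19.4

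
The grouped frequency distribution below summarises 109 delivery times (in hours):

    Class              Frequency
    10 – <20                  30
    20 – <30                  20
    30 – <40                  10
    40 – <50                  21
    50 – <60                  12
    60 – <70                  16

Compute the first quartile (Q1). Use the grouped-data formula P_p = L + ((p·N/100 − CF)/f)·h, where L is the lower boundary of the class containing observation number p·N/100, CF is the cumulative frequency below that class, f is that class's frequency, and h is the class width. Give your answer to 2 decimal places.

N = 109; target position k = 25/100 · 109 = 27.25.
Cumulative frequencies: 30, 50, 60, 81, 93, 109.
Observation 27.25 falls in the class 10 – <20.
L = 10, CF = 0, f = 30, h = 10.
P25 = 10 + ((27.25 − 0)/30)·10 = 10 + 9.08333 = 19.0833.

19.08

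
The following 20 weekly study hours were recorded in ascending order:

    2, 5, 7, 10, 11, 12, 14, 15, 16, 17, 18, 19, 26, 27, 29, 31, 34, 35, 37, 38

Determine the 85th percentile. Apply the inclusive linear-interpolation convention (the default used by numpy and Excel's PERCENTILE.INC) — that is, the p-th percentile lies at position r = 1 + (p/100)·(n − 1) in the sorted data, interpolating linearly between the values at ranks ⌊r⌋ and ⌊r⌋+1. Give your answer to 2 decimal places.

n = 20.
r = 1 + (85/100)·(20 − 1) = 1 + 16.15 = 17.15.
Rank 17 is 34 and rank 18 is 35.
Interpolate: 34 + 0.15·(35 − 34) = 34 + 0.15·1 = 34.15.

34.15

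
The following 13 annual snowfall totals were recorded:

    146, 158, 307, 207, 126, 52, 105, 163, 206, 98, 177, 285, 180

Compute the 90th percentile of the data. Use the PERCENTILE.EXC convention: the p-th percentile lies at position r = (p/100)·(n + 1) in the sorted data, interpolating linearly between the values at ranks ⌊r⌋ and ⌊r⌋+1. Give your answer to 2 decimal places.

298.20

Sorted: 52, 98, 105, 126, 146, 158, 163, 177, 180, 206, 207, 285, 307.
n = 13.
r = (90/100)·(13 + 1) = 12.6.
Rank 12 is 285 and rank 13 is 307.
Interpolate: 285 + 0.6·(307 − 285) = 285 + 0.6·22 = 298.2.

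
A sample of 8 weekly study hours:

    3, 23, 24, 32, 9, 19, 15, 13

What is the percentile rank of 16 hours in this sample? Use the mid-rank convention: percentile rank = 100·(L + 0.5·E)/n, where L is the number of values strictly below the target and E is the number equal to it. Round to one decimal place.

50.0

Sorted: 3, 9, 13, 15, 19, 23, 24, 32.
Count below 16: L = 4; count equal: E = 0; n = 8.
Percentile rank = 100·(4 + 0.5·0)/8 = 100·4/8 = 50.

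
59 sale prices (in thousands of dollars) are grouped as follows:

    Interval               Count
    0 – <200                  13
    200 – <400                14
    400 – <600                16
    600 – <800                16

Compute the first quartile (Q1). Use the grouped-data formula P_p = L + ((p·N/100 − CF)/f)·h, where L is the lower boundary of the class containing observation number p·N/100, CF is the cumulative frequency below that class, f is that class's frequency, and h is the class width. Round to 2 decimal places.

225.00

N = 59; target position k = 25/100 · 59 = 14.75.
Cumulative frequencies: 13, 27, 43, 59.
Observation 14.75 falls in the class 200 – <400.
L = 200, CF = 13, f = 14, h = 200.
P25 = 200 + ((14.75 − 13)/14)·200 = 200 + 25 = 225.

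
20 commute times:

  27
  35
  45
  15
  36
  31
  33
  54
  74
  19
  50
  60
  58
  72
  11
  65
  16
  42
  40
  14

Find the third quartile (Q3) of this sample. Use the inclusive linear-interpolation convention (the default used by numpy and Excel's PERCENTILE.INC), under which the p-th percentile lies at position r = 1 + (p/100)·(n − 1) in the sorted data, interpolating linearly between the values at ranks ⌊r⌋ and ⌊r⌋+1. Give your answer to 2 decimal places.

Sorted: 11, 14, 15, 16, 19, 27, 31, 33, 35, 36, 40, 42, 45, 50, 54, 58, 60, 65, 72, 74.
n = 20.
r = 1 + (75/100)·(20 − 1) = 1 + 14.25 = 15.25.
Rank 15 is 54 and rank 16 is 58.
Interpolate: 54 + 0.25·(58 − 54) = 54 + 0.25·4 = 55.

55.00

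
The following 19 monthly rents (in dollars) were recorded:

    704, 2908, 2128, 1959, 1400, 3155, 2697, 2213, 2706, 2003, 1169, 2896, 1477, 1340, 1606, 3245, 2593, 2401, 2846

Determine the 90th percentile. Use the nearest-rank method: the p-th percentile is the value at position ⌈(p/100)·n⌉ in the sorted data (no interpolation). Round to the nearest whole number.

3155

Sorted: 704, 1169, 1340, 1400, 1477, 1606, 1959, 2003, 2128, 2213, 2401, 2593, 2697, 2706, 2846, 2896, 2908, 3155, 3245.
n = 19.
Position = ⌈90/100 · 19⌉ = ⌈17.1⌉ = 18.
The value at rank 18 is 3155.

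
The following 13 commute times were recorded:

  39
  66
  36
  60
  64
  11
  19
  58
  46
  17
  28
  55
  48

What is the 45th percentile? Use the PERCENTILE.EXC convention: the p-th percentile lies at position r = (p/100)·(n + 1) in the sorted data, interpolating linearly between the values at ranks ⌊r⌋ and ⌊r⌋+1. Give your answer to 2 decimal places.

41.10

Sorted: 11, 17, 19, 28, 36, 39, 46, 48, 55, 58, 60, 64, 66.
n = 13.
r = (45/100)·(13 + 1) = 6.3.
Rank 6 is 39 and rank 7 is 46.
Interpolate: 39 + 0.3·(46 − 39) = 39 + 0.3·7 = 41.1.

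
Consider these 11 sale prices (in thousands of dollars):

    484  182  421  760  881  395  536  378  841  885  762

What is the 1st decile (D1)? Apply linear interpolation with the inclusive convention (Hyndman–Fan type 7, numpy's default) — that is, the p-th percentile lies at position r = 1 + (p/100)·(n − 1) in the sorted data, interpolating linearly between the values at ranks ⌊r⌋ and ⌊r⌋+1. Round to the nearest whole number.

Sorted: 182, 378, 395, 421, 484, 536, 760, 762, 841, 881, 885.
n = 11.
r = 1 + (10/100)·(11 − 1) = 1 + 1 = 2.
r is an integer, so P10 is the value at rank 2: 378.

378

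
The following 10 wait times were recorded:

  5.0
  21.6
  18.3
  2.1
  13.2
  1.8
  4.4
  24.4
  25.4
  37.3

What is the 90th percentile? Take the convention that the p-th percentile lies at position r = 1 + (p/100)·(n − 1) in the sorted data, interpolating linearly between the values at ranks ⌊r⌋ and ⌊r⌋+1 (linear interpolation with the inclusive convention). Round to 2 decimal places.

Sorted: 1.8, 2.1, 4.4, 5.0, 13.2, 18.3, 21.6, 24.4, 25.4, 37.3.
n = 10.
r = 1 + (90/100)·(10 − 1) = 1 + 8.1 = 9.1.
Rank 9 is 25.4 and rank 10 is 37.3.
Interpolate: 25.4 + 0.1·(37.3 − 25.4) = 25.4 + 0.1·11.9 = 26.59.

26.59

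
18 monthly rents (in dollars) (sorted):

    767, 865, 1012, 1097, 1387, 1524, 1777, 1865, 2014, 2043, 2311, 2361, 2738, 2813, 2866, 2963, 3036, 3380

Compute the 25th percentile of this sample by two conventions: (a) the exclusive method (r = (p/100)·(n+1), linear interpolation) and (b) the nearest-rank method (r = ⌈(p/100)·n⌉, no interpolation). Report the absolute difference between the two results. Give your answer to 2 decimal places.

72.50

n = 18.
(a) r = 4.75; between ranks 4 (1097) and 5 (1387): 1314.5.
(b) the nearest-rank method: rank 5 → 1387.
|1314.5 − 1387| = 72.5.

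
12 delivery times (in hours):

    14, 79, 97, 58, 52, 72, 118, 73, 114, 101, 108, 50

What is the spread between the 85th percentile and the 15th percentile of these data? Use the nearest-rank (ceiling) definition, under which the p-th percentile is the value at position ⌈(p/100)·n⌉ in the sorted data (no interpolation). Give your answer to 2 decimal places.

64.00

Sorted: 14, 50, 52, 58, 72, 73, 79, 97, 101, 108, 114, 118.
n = 12.
P15: rank ⌈15/100·12⌉ = 2 → 50.
P85: rank ⌈85/100·12⌉ = 11 → 114.
Difference: 114 − 50 = 64.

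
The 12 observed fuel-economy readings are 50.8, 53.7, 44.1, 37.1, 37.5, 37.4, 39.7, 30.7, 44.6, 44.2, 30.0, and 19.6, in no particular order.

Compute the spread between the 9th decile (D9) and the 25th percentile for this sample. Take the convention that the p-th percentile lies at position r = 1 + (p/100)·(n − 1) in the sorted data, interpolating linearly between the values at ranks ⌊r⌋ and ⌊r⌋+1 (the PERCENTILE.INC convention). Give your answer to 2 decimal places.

Sorted: 19.6, 30.0, 30.7, 37.1, 37.4, 37.5, 39.7, 44.1, 44.2, 44.6, 50.8, 53.7.
n = 12.
P25: r = 3.75; ranks 3–4 are 30.7, 37.1; interpolating gives 35.5.
P90: r = 10.9; ranks 10–11 are 44.6, 50.8; interpolating gives 50.18.
Difference: 50.18 − 35.5 = 14.68.

14.68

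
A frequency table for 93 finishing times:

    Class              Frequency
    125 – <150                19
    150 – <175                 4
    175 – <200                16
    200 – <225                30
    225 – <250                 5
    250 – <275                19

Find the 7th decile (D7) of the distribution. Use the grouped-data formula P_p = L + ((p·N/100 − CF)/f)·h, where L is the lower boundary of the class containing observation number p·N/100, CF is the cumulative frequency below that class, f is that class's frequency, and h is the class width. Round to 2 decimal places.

N = 93; target position k = 70/100 · 93 = 65.1.
Cumulative frequencies: 19, 23, 39, 69, 74, 93.
Observation 65.1 falls in the class 200 – <225.
L = 200, CF = 39, f = 30, h = 25.
P70 = 200 + ((65.1 − 39)/30)·25 = 200 + 21.75 = 221.75.

221.75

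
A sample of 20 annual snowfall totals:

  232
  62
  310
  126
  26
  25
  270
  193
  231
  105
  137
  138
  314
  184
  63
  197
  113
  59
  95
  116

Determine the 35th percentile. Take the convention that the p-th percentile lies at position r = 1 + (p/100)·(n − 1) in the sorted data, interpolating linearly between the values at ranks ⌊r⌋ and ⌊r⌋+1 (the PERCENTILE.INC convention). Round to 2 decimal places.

Sorted: 25, 26, 59, 62, 63, 95, 105, 113, 116, 126, 137, 138, 184, 193, 197, 231, 232, 270, 310, 314.
n = 20.
r = 1 + (35/100)·(20 − 1) = 1 + 6.65 = 7.65.
Rank 7 is 105 and rank 8 is 113.
Interpolate: 105 + 0.65·(113 − 105) = 105 + 0.65·8 = 110.2.

110.20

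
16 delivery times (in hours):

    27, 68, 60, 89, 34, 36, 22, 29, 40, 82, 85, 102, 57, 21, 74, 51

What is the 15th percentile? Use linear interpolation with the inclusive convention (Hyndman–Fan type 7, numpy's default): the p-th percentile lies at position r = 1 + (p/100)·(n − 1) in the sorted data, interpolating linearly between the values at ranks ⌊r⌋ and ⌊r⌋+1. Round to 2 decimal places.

Sorted: 21, 22, 27, 29, 34, 36, 40, 51, 57, 60, 68, 74, 82, 85, 89, 102.
n = 16.
r = 1 + (15/100)·(16 − 1) = 1 + 2.25 = 3.25.
Rank 3 is 27 and rank 4 is 29.
Interpolate: 27 + 0.25·(29 − 27) = 27 + 0.25·2 = 27.5.

27.50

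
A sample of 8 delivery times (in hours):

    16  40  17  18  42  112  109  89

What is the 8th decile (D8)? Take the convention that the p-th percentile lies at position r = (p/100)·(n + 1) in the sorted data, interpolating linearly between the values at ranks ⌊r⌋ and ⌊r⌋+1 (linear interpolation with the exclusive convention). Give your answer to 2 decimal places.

Sorted: 16, 17, 18, 40, 42, 89, 109, 112.
n = 8.
r = (80/100)·(8 + 1) = 7.2.
Rank 7 is 109 and rank 8 is 112.
Interpolate: 109 + 0.2·(112 − 109) = 109 + 0.2·3 = 109.6.

109.60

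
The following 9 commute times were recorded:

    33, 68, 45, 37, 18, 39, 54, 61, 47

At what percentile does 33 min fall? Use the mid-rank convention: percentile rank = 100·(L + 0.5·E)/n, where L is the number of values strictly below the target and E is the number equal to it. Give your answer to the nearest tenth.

Sorted: 18, 33, 37, 39, 45, 47, 54, 61, 68.
Count below 33: L = 1; count equal: E = 1; n = 9.
Percentile rank = 100·(1 + 0.5·1)/9 = 100·1.5/9 = 16.67.

16.7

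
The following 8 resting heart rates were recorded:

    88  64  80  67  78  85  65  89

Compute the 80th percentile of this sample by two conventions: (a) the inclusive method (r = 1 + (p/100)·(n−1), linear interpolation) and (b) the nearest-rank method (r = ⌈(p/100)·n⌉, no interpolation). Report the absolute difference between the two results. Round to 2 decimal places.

Sorted: 64, 65, 67, 78, 80, 85, 88, 89.
n = 8.
(a) r = 6.6; between ranks 6 (85) and 7 (88): 86.8.
(b) the nearest-rank method: rank 7 → 88.
|86.8 − 88| = 1.2.

1.20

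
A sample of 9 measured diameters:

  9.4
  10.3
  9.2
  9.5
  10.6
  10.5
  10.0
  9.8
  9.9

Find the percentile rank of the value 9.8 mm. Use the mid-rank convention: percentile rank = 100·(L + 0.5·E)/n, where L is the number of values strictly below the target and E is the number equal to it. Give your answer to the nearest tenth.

38.9

Sorted: 9.2, 9.4, 9.5, 9.8, 9.9, 10.0, 10.3, 10.5, 10.6.
Count below 9.8: L = 3; count equal: E = 1; n = 9.
Percentile rank = 100·(3 + 0.5·1)/9 = 100·3.5/9 = 38.89.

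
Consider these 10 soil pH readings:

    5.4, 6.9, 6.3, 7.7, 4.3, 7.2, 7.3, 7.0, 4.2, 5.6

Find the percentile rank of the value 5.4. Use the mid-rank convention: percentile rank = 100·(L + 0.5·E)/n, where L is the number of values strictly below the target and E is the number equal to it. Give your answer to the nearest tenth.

Sorted: 4.2, 4.3, 5.4, 5.6, 6.3, 6.9, 7.0, 7.2, 7.3, 7.7.
Count below 5.4: L = 2; count equal: E = 1; n = 10.
Percentile rank = 100·(2 + 0.5·1)/10 = 100·2.5/10 = 25.

25.0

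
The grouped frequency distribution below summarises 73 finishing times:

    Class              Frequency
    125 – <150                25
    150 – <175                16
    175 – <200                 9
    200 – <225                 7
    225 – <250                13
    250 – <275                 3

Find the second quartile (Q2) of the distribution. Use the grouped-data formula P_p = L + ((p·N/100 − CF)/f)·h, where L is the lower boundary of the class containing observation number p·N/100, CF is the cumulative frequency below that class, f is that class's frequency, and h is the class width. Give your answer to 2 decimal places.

167.97

N = 73; target position k = 50/100 · 73 = 36.5.
Cumulative frequencies: 25, 41, 50, 57, 70, 73.
Observation 36.5 falls in the class 150 – <175.
L = 150, CF = 25, f = 16, h = 25.
P50 = 150 + ((36.5 − 25)/16)·25 = 150 + 17.9688 = 167.969.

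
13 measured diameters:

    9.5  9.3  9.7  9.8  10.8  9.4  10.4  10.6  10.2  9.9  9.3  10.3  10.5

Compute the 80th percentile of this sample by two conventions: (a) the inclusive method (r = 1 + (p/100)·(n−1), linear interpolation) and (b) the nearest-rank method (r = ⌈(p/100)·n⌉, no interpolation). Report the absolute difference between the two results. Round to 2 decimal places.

0.04

Sorted: 9.3, 9.3, 9.4, 9.5, 9.7, 9.8, 9.9, 10.2, 10.3, 10.4, 10.5, 10.6, 10.8.
n = 13.
(a) r = 10.6; between ranks 10 (10.4) and 11 (10.5): 10.46.
(b) the nearest-rank method: rank 11 → 10.5.
|10.46 − 10.5| = 0.04.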